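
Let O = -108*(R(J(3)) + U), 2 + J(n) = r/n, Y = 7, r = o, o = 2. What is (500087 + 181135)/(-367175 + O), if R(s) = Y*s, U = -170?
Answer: -681222/347807 ≈ -1.9586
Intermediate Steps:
r = 2
J(n) = -2 + 2/n
R(s) = 7*s
O = 19368 (O = -108*(7*(-2 + 2/3) - 170) = -108*(7*(-2 + 2*(⅓)) - 170) = -108*(7*(-2 + ⅔) - 170) = -108*(7*(-4/3) - 170) = -108*(-28/3 - 170) = -108*(-538/3) = 19368)
(500087 + 181135)/(-367175 + O) = (500087 + 181135)/(-367175 + 19368) = 681222/(-347807) = 681222*(-1/347807) = -681222/347807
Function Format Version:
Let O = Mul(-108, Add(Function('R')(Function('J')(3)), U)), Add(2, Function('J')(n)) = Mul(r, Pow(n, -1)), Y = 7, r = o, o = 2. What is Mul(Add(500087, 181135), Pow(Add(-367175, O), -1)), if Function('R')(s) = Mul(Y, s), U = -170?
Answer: Rational(-681222, 347807) ≈ -1.9586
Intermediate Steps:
r = 2
Function('J')(n) = Add(-2, Mul(2, Pow(n, -1)))
Function('R')(s) = Mul(7, s)
O = 19368 (O = Mul(-108, Add(Mul(7, Add(-2, Mul(2, Pow(3, -1)))), -170)) = Mul(-108, Add(Mul(7, Add(-2, Mul(2, Rational(1, 3)))), -170)) = Mul(-108, Add(Mul(7, Add(-2, Rational(2, 3))), -170)) = Mul(-108, Add(Mul(7, Rational(-4, 3)), -170)) = Mul(-108, Add(Rational(-28, 3), -170)) = Mul(-108, Rational(-538, 3)) = 19368)
Mul(Add(500087, 181135), Pow(Add(-367175, O), -1)) = Mul(Add(500087, 181135), Pow(Add(-367175, 19368), -1)) = Mul(681222, Pow(-347807, -1)) = Mul(681222, Rational(-1, 347807)) = Rational(-681222, 347807)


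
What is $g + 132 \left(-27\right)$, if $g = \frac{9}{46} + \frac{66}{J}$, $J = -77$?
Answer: $- \frac{1147821}{322} \approx -3564.7$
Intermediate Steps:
$g = - \frac{213}{322}$ ($g = \frac{9}{46} + \frac{66}{-77} = 9 \cdot \frac{1}{46} + 66 \left(- \frac{1}{77}\right) = \frac{9}{46} - \frac{6}{7} = - \frac{213}{322} \approx -0.66149$)
$g + 132 \left(-27\right) = - \frac{213}{322} + 132 \left(-27\right) = - \frac{213}{322} - 3564 = - \frac{1147821}{322}$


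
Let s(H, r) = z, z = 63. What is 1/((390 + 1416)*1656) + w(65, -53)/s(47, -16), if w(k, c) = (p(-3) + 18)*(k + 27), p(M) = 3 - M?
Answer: 104818177/2990736 ≈ 35.048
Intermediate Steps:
s(H, r) = 63
w(k, c) = 648 + 24*k (w(k, c) = ((3 - 1*(-3)) + 18)*(k + 27) = ((3 + 3) + 18)*(27 + k) = (6 + 18)*(27 + k) = 24*(27 + k) = 648 + 24*k)
1/((390 + 1416)*1656) + w(65, -53)/s(47, -16) = 1/((390 + 1416)*1656) + (648 + 24*65)/63 = (1/1656)/1806 + (648 + 1560)*(1/63) = (1/1806)*(1/1656) + 2208*(1/63) = 1/2990736 + 736/21 = 104818177/2990736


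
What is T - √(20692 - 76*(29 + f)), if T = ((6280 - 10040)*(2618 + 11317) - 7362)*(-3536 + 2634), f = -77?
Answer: 47267471724 - 2*√6085 ≈ 4.7267e+10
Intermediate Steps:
T = 47267471724 (T = (-3760*13935 - 7362)*(-902) = (-52395600 - 7362)*(-902) = -52402962*(-902) = 47267471724)
T - √(20692 - 76*(29 + f)) = 47267471724 - √(20692 - 76*(29 - 77)) = 47267471724 - √(20692 - 76*(-48)) = 47267471724 - √(20692 + 3648) = 47267471724 - √24340 = 47267471724 - 2*√6085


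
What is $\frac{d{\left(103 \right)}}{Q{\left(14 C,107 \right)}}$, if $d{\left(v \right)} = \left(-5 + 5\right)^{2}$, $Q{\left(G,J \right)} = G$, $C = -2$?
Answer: $0$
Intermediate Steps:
$d{\left(v \right)} = 0$ ($d{\left(v \right)} = 0^{2} = 0$)
$\frac{d{\left(103 \right)}}{Q{\left(14 C,107 \right)}} = \frac{0}{14 \left(-2\right)} = \frac{0}{-28} = 0 \left(- \frac{1}{28}\right) = 0$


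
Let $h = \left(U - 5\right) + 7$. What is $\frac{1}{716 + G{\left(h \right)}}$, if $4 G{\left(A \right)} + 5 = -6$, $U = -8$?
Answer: $\frac{4}{2853} \approx 0.001402$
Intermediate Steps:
$h = -6$ ($h = \left(-8 - 5\right) + 7 = -13 + 7 = -6$)
$G{\left(A \right)} = - \frac{11}{4}$ ($G{\left(A \right)} = - \frac{5}{4} + \frac{1}{4} \left(-6\right) = - \frac{5}{4} - \frac{3}{2} = - \frac{11}{4}$)
$\frac{1}{716 + G{\left(h \right)}} = \frac{1}{716 - \frac{11}{4}} = \frac{1}{\frac{2853}{4}} = \frac{4}{2853}$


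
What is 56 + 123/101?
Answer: 5779/101 ≈ 57.218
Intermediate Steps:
56 + 123/101 = 5779/101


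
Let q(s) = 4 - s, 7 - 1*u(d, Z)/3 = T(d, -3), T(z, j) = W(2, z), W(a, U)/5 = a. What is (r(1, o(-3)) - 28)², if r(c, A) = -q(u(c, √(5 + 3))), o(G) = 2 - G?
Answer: 1681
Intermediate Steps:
W(a, U) = 5*a
T(z, j) = 10 (T(z, j) = 5*2 = 10)
u(d, Z) = -9 (u(d, Z) = 21 - 3*10 = 21 - 30 = -9)
r(c, A) = -13 (r(c, A) = -(4 - 1*(-9)) = -(4 + 9) = -1*13 = -13)
(r(1, o(-3)) - 28)² = (-13 - 28)² = (-41)² = 1681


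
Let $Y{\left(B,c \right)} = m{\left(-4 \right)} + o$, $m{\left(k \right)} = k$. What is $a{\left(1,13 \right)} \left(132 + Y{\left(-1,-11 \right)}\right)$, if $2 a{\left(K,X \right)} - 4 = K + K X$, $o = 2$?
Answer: $1170$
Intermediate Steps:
$a{\left(K,X \right)} = 2 + \frac{K}{2} + \frac{K X}{2}$ ($a{\left(K,X \right)} = 2 + \frac{K + K X}{2} = 2 + \left(\frac{K}{2} + \frac{K X}{2}\right) = 2 + \frac{K}{2} + \frac{K X}{2}$)
$Y{\left(B,c \right)} = -2$ ($Y{\left(B,c \right)} = -4 + 2 = -2$)
$a{\left(1,13 \right)} \left(132 + Y{\left(-1,-11 \right)}\right) = \left(2 + \frac{1}{2} \cdot 1 + \frac{1}{2} \cdot 1 \cdot 13\right) \left(132 - 2\right) = \left(2 + \frac{1}{2} + \frac{13}{2}\right) 130 = 9 \cdot 130 = 1170$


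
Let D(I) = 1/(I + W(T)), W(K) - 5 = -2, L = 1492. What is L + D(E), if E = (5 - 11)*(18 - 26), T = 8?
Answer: 76093/51 ≈ 1492.0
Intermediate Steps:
W(K) = 3 (W(K) = 5 - 2 = 3)
E = 48 (E = -6*(-8) = 48)
D(I) = 1/(3 + I) (D(I) = 1/(I + 3) = 1/(3 + I))
L + D(E) = 1492 + 1/(3 + 48) = 1492 + 1/51 = 76093/51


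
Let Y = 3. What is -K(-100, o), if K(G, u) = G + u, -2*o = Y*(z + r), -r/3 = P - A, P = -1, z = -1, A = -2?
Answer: 94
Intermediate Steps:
r = -3 (r = -3*(-1 - 1*(-2)) = -3*(-1 + 2) = -3*1 = -3)
o = 6 (o = -3*(-1 - 3)/2 = -3*(-4)/2 = -½*(-12) = 6)
-K(-100, o) = -(-100 + 6) = -1*(-94) = 94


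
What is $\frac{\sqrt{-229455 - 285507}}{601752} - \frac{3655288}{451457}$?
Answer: $- \frac{3655288}{451457} + \frac{i \sqrt{57218}}{200584} \approx -8.0966 + 0.0011925 i$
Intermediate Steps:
$\frac{\sqrt{-229455 - 285507}}{601752} - \frac{3655288}{451457} = \sqrt{-514962} \cdot \frac{1}{601752} - \frac{3655288}{451457} = 3 i \sqrt{57218} \cdot \frac{1}{601752} - \frac{3655288}{451457} = \frac{i \sqrt{57218}}{200584} - \frac{3655288}{451457} = - \frac{3655288}{451457} + \frac{i \sqrt{57218}}{200584}$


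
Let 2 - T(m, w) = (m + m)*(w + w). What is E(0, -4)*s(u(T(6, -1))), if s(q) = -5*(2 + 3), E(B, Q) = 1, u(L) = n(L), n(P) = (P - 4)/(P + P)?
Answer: -25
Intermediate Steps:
n(P) = (-4 + P)/(2*P) (n(P) = (-4 + P)/((2*P)) = (-4 + P)*(1/(2*P)) = (-4 + P)/(2*P))
T(m, w) = 2 - 4*m*w (T(m, w) = 2 - (m + m)*(w + w) = 2 - 2*m*2*w = 2 - 4*m*w)
u(L) = (-4 + L)/(2*L)
s(q) = -25 (s(q) = -5*5 = -25)
E(0, -4)*s(u(T(6, -1))) = 1*(-25) = -25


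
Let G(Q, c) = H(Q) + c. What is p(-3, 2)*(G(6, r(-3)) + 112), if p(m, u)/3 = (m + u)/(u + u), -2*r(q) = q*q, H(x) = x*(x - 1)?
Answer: -825/8 ≈ -103.13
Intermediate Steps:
H(x) = x*(-1 + x)
r(q) = -q²/2 (r(q) = -q*q/2 = -q²/2)
G(Q, c) = c + Q*(-1 + Q) (G(Q, c) = Q*(-1 + Q) + c = c + Q*(-1 + Q))
p(m, u) = 3*(m + u)/(2*u) (p(m, u) = 3*((m + u)/(u + u)) = 3*((m + u)/((2*u))) = 3*((m + u)*(1/(2*u))) = 3*((m + u)/(2*u)) = 3*(m + u)/(2*u))
p(-3, 2)*(G(6, r(-3)) + 112) = ((3/2)*(-3 + 2)/2)*((-½*(-3)² + 6*(-1 + 6)) + 112) = ((3/2)*(½)*(-1))*((-½*9 + 6*5) + 112) = -3*((-9/2 + 30) + 112)/4 = -3*(51/2 + 112)/4 = -¾*275/2 = -825/8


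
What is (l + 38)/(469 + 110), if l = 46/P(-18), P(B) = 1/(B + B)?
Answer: -1618/579 ≈ -2.7945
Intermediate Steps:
P(B) = 1/(2*B)
l = -1656 (l = 46/(((½)/(-18))) = 46/(((½)*(-1/18))) = 46/(-1/36) = 46*(-36) = -1656)
(l + 38)/(469 + 110) = (-1656 + 38)/(469 + 110) = -1618/579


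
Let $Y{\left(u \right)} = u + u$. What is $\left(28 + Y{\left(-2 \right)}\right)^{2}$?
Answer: $576$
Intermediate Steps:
$Y{\left(u \right)} = 2 u$
$\left(28 + Y{\left(-2 \right)}\right)^{2} = \left(28 + 2 \left(-2\right)\right)^{2} = \left(28 - 4\right)^{2} = 24^{2} = 576$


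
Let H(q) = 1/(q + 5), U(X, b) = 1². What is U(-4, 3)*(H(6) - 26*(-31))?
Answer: 8867/11 ≈ 806.09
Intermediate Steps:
U(X, b) = 1
H(q) = 1/(5 + q)
U(-4, 3)*(H(6) - 26*(-31)) = 1*(1/(5 + 6) - 26*(-31)) = 1*(1/11 + 806) = 1*(8867/11) = 8867/11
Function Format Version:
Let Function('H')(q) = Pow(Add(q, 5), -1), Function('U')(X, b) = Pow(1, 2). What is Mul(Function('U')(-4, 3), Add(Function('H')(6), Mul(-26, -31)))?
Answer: Rational(8867, 11) ≈ 806.09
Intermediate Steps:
Function('U')(X, b) = 1
Function('H')(q) = Pow(Add(5, q), -1)
Mul(Function('U')(-4, 3), Add(Function('H')(6), Mul(-26, -31))) = Mul(1, Add(Pow(Add(5, 6), -1), Mul(-26, -31))) = Mul(1, Add(Pow(11, -1), 806)) = Mul(1, Add(Rational(1, 11), 806)) = Mul(1, Rational(8867, 11)) = Rational(8867, 11)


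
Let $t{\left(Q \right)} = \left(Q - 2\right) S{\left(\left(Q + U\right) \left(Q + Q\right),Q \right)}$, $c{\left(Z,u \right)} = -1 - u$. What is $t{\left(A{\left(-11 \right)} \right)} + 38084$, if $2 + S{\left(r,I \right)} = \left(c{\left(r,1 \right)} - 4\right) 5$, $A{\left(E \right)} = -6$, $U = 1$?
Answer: $38340$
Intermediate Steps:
$S{\left(r,I \right)} = -32$ ($S{\left(r,I \right)} = -2 + \left(\left(-1 - 1\right) - 4\right) 5 = -2 + \left(-2 - 4\right) 5 = -2 - 30 = -32$)
$t{\left(Q \right)} = 64 - 32 Q$ ($t{\left(Q \right)} = \left(Q - 2\right) \left(-32\right) = \left(-2 + Q\right) \left(-32\right) = 64 - 32 Q$)
$t{\left(A{\left(-11 \right)} \right)} + 38084 = \left(64 - -192\right) + 38084 = \left(64 + 192\right) + 38084 = 256 + 38084 = 38340$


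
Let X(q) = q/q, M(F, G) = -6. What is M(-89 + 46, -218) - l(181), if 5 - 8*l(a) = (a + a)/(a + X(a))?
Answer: -2321/364 ≈ -6.3764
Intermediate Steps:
X(q) = 1
l(a) = 5/8 - a/(4*(1 + a)) (l(a) = 5/8 - (a + a)/(8*(a + 1)) = 5/8 - 2*a/(8*(1 + a)) = 5/8 - a/(4*(1 + a)))
M(-89 + 46, -218) - l(181) = -6 - (5 + 3*181)/(8*(1 + 181)) = -6 - (5 + 543)/(8*182) = -6 - 548/(8*182) = -6 - 1*137/364 = -6 - 137/364 = -2321/364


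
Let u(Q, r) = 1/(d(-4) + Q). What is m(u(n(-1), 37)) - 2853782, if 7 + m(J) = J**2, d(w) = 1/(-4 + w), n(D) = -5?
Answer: -4797219245/1681 ≈ -2.8538e+6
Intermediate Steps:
u(Q, r) = 1/(-1/8 + Q) (u(Q, r) = 1/(1/(-4 - 4) + Q) = 1/(1/(-8) + Q) = 1/(-1/8 + Q))
m(J) = -7 + J**2
m(u(n(-1), 37)) - 2853782 = (-7 + (8/(-1 + 8*(-5)))**2) - 2853782 = (-7 + (8/(-1 - 40))**2) - 2853782 = (-7 + (8/(-41))**2) - 2853782 = (-7 + (8*(-1/41))**2) - 2853782 = (-7 + (-8/41)**2) - 2853782 = (-7 + 64/1681) - 2853782 = -11703/1681 - 2853782 = -4797219245/1681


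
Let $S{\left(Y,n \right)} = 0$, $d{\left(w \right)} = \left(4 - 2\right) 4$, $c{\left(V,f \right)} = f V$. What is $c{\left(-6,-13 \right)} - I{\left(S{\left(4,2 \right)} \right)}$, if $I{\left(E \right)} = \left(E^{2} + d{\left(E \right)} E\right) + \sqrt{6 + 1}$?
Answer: $78 - \sqrt{7} \approx 75.354$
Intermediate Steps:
$c{\left(V,f \right)} = V f$
$d{\left(w \right)} = 8$ ($d{\left(w \right)} = 2 \cdot 4 = 8$)
$I{\left(E \right)} = \sqrt{7} + E^{2} + 8 E$ ($I{\left(E \right)} = \left(E^{2} + 8 E\right) + \sqrt{6 + 1} = \left(E^{2} + 8 E\right) + \sqrt{7} = \sqrt{7} + E^{2} + 8 E$)
$c{\left(-6,-13 \right)} - I{\left(S{\left(4,2 \right)} \right)} = \left(-6\right) \left(-13\right) - \left(\sqrt{7} + 0^{2} + 8 \cdot 0\right) = 78 - \left(\sqrt{7} + 0 + 0\right) = 78 - \sqrt{7}$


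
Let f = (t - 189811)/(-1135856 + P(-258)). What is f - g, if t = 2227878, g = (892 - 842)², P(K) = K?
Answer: -2842323067/1136114 ≈ -2501.8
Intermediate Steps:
g = 2500 (g = 50² = 2500)
f = -2038067/1136114 (f = (2227878 - 189811)/(-1135856 - 258) = 2038067/(-1136114) = 2038067*(-1/1136114) = -2038067/1136114 ≈ -1.7939)
f - g = -2038067/1136114 - 1*2500 = -2038067/1136114 - 2500 = -2842323067/1136114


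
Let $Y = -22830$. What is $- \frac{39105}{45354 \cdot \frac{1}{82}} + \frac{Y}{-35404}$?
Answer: $- \frac{9374282385}{133809418} \approx -70.057$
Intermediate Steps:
$- \frac{39105}{45354 \cdot \frac{1}{82}} + \frac{Y}{-35404} = - \frac{39105}{45354 \cdot \frac{1}{82}} - \frac{22830}{-35404} = - \frac{39105}{45354 \cdot \frac{1}{82}} - - \frac{11415}{17702} = - \frac{39105}{\frac{22677}{41}} + \frac{11415}{17702} = \left(-39105\right) \frac{41}{22677} + \frac{11415}{17702} = - \frac{534435}{7559} + \frac{11415}{17702} = - \frac{9374282385}{133809418}$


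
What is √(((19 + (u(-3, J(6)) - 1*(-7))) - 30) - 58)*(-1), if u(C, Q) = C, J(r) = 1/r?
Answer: -I*√65 ≈ -8.0623*I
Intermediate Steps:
J(r) = 1/r
√(((19 + (u(-3, J(6)) - 1*(-7))) - 30) - 58)*(-1) = √(((19 + (-3 - 1*(-7))) - 30) - 58)*(-1) = √(((19 + (-3 + 7)) - 30) - 58)*(-1) = √(((19 + 4) - 30) - 58)*(-1) = √((23 - 30) - 58)*(-1) = √(-7 - 58)*(-1) = √(-65)*(-1) = (I*√65)*(-1) = -I*√65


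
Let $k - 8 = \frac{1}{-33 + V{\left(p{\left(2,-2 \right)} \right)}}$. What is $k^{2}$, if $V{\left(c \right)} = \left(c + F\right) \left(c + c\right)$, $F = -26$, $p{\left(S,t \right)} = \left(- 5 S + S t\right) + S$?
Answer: $\frac{49463089}{772641} \approx 64.018$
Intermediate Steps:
$p{\left(S,t \right)} = - 4 S + S t$
$V{\left(c \right)} = 2 c \left(-26 + c\right)$ ($V{\left(c \right)} = \left(c - 26\right) \left(c + c\right) = \left(-26 + c\right) 2 c = 2 c \left(-26 + c\right)$)
$k = \frac{7033}{879}$ ($k = 8 + \frac{1}{-33 + 2 \cdot 2 \left(-4 - 2\right) \left(-26 + 2 \left(-4 - 2\right)\right)} = 8 + \frac{1}{-33 + 2 \cdot 2 \left(-6\right) \left(-26 + 2 \left(-6\right)\right)} = 8 + \frac{1}{-33 + 2 \left(-12\right) \left(-26 - 12\right)} = 8 + \frac{1}{-33 + 2 \left(-12\right) \left(-38\right)} = 8 + \frac{1}{-33 + 912} = 8 + \frac{1}{879} = \frac{7033}{879} \approx 8.0011$)
$k^{2} = \left(\frac{7033}{879}\right)^{2} = \frac{49463089}{772641}$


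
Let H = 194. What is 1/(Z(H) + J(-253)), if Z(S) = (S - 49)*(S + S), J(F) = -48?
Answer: 1/56212 ≈ 1.7790e-5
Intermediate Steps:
Z(S) = 2*S*(-49 + S) (Z(S) = (-49 + S)*(2*S) = 2*S*(-49 + S))
1/(Z(H) + J(-253)) = 1/(2*194*(-49 + 194) - 48) = 1/(2*194*145 - 48) = 1/(56260 - 48) = 1/56212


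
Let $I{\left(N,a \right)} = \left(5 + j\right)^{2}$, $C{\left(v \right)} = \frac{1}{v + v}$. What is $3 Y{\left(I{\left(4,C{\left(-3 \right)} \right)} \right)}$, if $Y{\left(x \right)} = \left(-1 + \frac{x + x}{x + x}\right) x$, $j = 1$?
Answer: $0$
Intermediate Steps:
$C{\left(v \right)} = \frac{1}{2 v}$
$I{\left(N,a \right)} = 36$ ($I{\left(N,a \right)} = \left(5 + 1\right)^{2} = 6^{2} = 36$)
$Y{\left(x \right)} = 0$ ($Y{\left(x \right)} = \left(-1 + \frac{2 x}{2 x}\right) x = \left(-1 + 2 x \frac{1}{2 x}\right) x = \left(-1 + 1\right) x = 0 x = 0$)
$3 Y{\left(I{\left(4,C{\left(-3 \right)} \right)} \right)} = 3 \cdot 0 = 0$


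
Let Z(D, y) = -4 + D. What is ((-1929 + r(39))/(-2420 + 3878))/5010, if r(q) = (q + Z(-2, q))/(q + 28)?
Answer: -4307/16313562 ≈ -0.00026401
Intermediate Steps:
r(q) = (-6 + q)/(28 + q) (r(q) = (q + (-4 - 2))/(q + 28) = (q - 6)/(28 + q) = (-6 + q)/(28 + q))
((-1929 + r(39))/(-2420 + 3878))/5010 = ((-1929 + (-6 + 39)/(28 + 39))/(-2420 + 3878))/5010 = ((-1929 + 33/67)/1458)*(1/5010) = ((-1929 + (1/67)*33)*(1/1458))*(1/5010) = ((-1929 + 33/67)*(1/1458))*(1/5010) = -129210/67*1/1458*(1/5010) = -21535/16281*1/5010 = -4307/16313562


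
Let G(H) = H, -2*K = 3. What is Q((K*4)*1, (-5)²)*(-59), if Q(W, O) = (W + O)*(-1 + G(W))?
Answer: 7847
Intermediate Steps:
K = -3/2 (K = -½*3 = -3/2 ≈ -1.5000)
Q(W, O) = (-1 + W)*(O + W) (Q(W, O) = (W + O)*(-1 + W) = (O + W)*(-1 + W) = (-1 + W)*(O + W))
Q((K*4)*1, (-5)²)*(-59) = ((-3/2*4*1)² - 1*(-5)² - (-3/2*4) + (-5)²*(-3/2*4*1))*(-59) = ((-6*1)² - 1*25 - (-6) + 25*(-6*1))*(-59) = ((-6)² - 25 - 1*(-6) + 25*(-6))*(-59) = (36 - 25 + 6 - 150)*(-59) = -133*(-59) = 7847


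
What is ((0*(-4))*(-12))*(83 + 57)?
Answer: 0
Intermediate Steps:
((0*(-4))*(-12))*(83 + 57) = (0*(-12))*140 = 0*140 = 0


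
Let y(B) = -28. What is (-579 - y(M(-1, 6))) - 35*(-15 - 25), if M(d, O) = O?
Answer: 849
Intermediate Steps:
(-579 - y(M(-1, 6))) - 35*(-15 - 25) = (-579 - 1*(-28)) - 35*(-15 - 25) = (-579 + 28) - 35*(-40) = -551 - 1*(-1400) = -551 + 1400 = 849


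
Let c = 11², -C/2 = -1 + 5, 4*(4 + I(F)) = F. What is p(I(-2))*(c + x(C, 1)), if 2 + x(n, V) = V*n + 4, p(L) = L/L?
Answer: 115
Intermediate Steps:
I(F) = -4 + F/4
p(L) = 1
C = -8 (C = -2*(-1 + 5) = -2*4 = -8)
x(n, V) = 2 + V*n (x(n, V) = -2 + (V*n + 4) = -2 + (4 + V*n) = 2 + V*n)
c = 121
p(I(-2))*(c + x(C, 1)) = 1*(121 + (2 + 1*(-8))) = 1*(121 + (2 - 8)) = 1*(121 - 6) = 1*115 = 115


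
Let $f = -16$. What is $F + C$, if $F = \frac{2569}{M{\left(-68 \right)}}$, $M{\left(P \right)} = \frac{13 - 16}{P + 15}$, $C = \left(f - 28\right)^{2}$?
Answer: $\frac{141965}{3} \approx 47322.0$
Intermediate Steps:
$C = 1936$ ($C = \left(-16 - 28\right)^{2} = \left(-44\right)^{2} = 1936$)
$M{\left(P \right)} = - \frac{3}{15 + P}$
$F = \frac{136157}{3}$ ($F = \frac{2569}{\left(-3\right) \frac{1}{15 - 68}} = \frac{2569}{\left(-3\right) \frac{1}{-53}} = \frac{2569}{\left(-3\right) \left(- \frac{1}{53}\right)} = \frac{2569}{\frac{3}{53}} = 2569 \cdot \frac{53}{3} = \frac{136157}{3} \approx 45386.0$)
$F + C = \frac{136157}{3} + 1936 = \frac{141965}{3}$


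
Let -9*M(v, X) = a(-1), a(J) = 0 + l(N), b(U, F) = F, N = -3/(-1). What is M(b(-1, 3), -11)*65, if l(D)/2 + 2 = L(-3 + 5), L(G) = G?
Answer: 0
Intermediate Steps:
N = 3 (N = -3*(-1) = 3)
l(D) = 0 (l(D) = -4 + 2*(-3 + 5) = -4 + 2*2 = -4 + 4 = 0)
a(J) = 0 (a(J) = 0 + 0 = 0)
M(v, X) = 0 (M(v, X) = -⅑*0 = 0)
M(b(-1, 3), -11)*65 = 0*65 = 0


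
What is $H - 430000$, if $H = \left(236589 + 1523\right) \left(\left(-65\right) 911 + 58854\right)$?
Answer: $-86388432$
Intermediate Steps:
$H = -85958432$ ($H = 238112 \left(-59215 + 58854\right) = 238112 \left(-361\right) = -85958432$)
$H - 430000 = -85958432 - 430000 = -86388432$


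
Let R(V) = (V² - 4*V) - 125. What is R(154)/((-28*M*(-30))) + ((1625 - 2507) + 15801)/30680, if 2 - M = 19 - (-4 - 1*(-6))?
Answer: -646117/483210 ≈ -1.3371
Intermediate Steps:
R(V) = -125 + V² - 4*V
M = -15 (M = 2 - (19 - (-4 - 1*(-6))) = 2 - (19 - (-4 + 6)) = 2 - (19 - 1*2) = 2 - (19 - 2) = 2 - 1*17 = 2 - 17 = -15)
R(154)/((-28*M*(-30))) + ((1625 - 2507) + 15801)/30680 = (-125 + 154² - 4*154)/((-28*(-15)*(-30))) + ((1625 - 2507) + 15801)/30680 = (-125 + 23716 - 616)/((420*(-30))) + (-882 + 15801)*(1/30680) = 22975/(-12600) + 14919*(1/30680) = 22975*(-1/12600) + 14919/30680 = -919/504 + 14919/30680 = -646117/483210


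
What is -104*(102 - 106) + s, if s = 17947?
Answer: 18363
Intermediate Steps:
-104*(102 - 106) + s = -104*(102 - 106) + 17947 = -104*(-4) + 17947 = 416 + 17947 = 18363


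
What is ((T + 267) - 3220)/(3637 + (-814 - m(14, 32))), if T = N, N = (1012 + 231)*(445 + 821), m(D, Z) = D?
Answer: 1570685/2809 ≈ 559.16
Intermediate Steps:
N = 1573638 (N = 1243*1266 = 1573638)
T = 1573638
((T + 267) - 3220)/(3637 + (-814 - m(14, 32))) = ((1573638 + 267) - 3220)/(3637 + (-814 - 1*14)) = (1573905 - 3220)/(3637 + (-814 - 14)) = 1570685/(3637 - 828) = 1570685/2809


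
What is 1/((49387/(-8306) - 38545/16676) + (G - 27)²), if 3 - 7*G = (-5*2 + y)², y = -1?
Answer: 3393515972/6499233390213 ≈ 0.00052214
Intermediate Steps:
G = -118/7 (G = 3/7 - (-5*2 - 1)²/7 = 3/7 - (-10 - 1)²/7 = 3/7 - ⅐*(-11)² = 3/7 - ⅐*121 = 3/7 - 121/7 = -118/7 ≈ -16.857)
1/((49387/(-8306) - 38545/16676) + (G - 27)²) = 1/((49387/(-8306) - 38545/16676) + (-118/7 - 27)²) = 1/((49387*(-1/8306) - 38545*1/16676) + (-307/7)²) = 1/((-49387/8306 - 38545/16676) + 94249/49) = 1/(-571866191/69255428 + 94249/49) = 1/(6499233390213/3393515972) = 3393515972/6499233390213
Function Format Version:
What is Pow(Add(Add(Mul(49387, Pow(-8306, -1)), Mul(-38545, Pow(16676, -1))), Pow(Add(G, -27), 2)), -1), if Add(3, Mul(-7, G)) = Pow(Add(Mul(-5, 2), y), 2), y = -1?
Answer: Rational(3393515972, 6499233390213) ≈ 0.00052214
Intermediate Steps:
G = Rational(-118, 7) (G = Add(Rational(3, 7), Mul(Rational(-1, 7), Pow(Add(Mul(-5, 2), -1), 2))) = Add(Rational(3, 7), Mul(Rational(-1, 7), Pow(Add(-10, -1), 2))) = Add(Rational(3, 7), Mul(Rational(-1, 7), Pow(-11, 2))) = Add(Rational(3, 7), Mul(Rational(-1, 7), 121)) = Add(Rational(3, 7), Rational(-121, 7)) = Rational(-118, 7) ≈ -16.857)
Pow(Add(Add(Mul(49387, Pow(-8306, -1)), Mul(-38545, Pow(16676, -1))), Pow(Add(G, -27), 2)), -1) = Pow(Add(Add(Mul(49387, Pow(-8306, -1)), Mul(-38545, Pow(16676, -1))), Pow(Add(Rational(-118, 7), -27), 2)), -1) = Pow(Add(Add(Mul(49387, Rational(-1, 8306)), Mul(-38545, Rational(1, 16676))), Pow(Rational(-307, 7), 2)), -1) = Pow(Add(Add(Rational(-49387, 8306), Rational(-38545, 16676)), Rational(94249, 49)), -1) = Pow(Add(Rational(-571866191, 69255428), Rational(94249, 49)), -1) = Pow(Rational(6499233390213, 3393515972), -1) = Rational(3393515972, 6499233390213)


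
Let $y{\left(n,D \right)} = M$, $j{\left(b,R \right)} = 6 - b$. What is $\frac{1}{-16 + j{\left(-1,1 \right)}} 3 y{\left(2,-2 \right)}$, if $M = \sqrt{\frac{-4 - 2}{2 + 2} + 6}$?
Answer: $- \frac{\sqrt{2}}{2} \approx -0.70711$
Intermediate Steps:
$M = \frac{3 \sqrt{2}}{2}$ ($M = \sqrt{- \frac{6}{4} + 6} = \sqrt{\left(-6\right) \frac{1}{4} + 6} = \sqrt{- \frac{3}{2} + 6} = \sqrt{\frac{9}{2}} = \frac{3 \sqrt{2}}{2} \approx 2.1213$)
$y{\left(n,D \right)} = \frac{3 \sqrt{2}}{2}$
$\frac{1}{-16 + j{\left(-1,1 \right)}} 3 y{\left(2,-2 \right)} = \frac{1}{-16 + \left(6 - -1\right)} 3 \frac{3 \sqrt{2}}{2} = \frac{1}{-16 + \left(6 + 1\right)} 3 \frac{3 \sqrt{2}}{2} = \frac{1}{-16 + 7} \cdot 3 \frac{3 \sqrt{2}}{2} = \frac{1}{-9} \cdot 3 \frac{3 \sqrt{2}}{2} = \left(- \frac{1}{9}\right) 3 \frac{3 \sqrt{2}}{2} = - \frac{\frac{3}{2} \sqrt{2}}{3} = - \frac{\sqrt{2}}{2}$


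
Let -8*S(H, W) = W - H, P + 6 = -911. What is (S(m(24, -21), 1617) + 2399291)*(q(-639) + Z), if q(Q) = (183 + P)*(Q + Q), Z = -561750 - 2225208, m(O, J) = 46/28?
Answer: -248398650931581/56 ≈ -4.4357e+12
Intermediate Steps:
m(O, J) = 23/14 (m(O, J) = 46*(1/28) = 23/14)
P = -917 (P = -6 - 911 = -917)
Z = -2786958
S(H, W) = -W/8 + H/8 (S(H, W) = -(W - H)/8 = -W/8 + H/8)
q(Q) = -1468*Q (q(Q) = (183 - 917)*(Q + Q) = -1468*Q)
(S(m(24, -21), 1617) + 2399291)*(q(-639) + Z) = ((-1/8*1617 + (1/8)*(23/14)) + 2399291)*(-1468*(-639) - 2786958) = ((-1617/8 + 23/112) + 2399291)*(938052 - 2786958) = (-22615/112 + 2399291)*(-1848906) = (268697977/112)*(-1848906) = -248398650931581/56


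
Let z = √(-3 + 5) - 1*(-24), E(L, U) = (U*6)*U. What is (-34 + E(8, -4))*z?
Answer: 1488 + 62*√2 ≈ 1575.7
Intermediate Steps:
E(L, U) = 6*U² (E(L, U) = (6*U)*U = 6*U²)
z = 24 + √2 (z = √2 + 24 = 24 + √2 ≈ 25.414)
(-34 + E(8, -4))*z = (-34 + 6*(-4)²)*(24 + √2) = (-34 + 6*16)*(24 + √2) = (-34 + 96)*(24 + √2) = 62*(24 + √2) = 1488 + 62*√2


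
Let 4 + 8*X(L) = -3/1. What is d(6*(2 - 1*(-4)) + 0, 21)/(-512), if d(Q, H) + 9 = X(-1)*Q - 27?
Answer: 135/1024 ≈ 0.13184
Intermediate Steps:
X(L) = -7/8 (X(L) = -½ + (-3/1)/8 = -½ + (-3*1)/8 = -½ + (⅛)*(-3) = -½ - 3/8 = -7/8)
d(Q, H) = -36 - 7*Q/8 (d(Q, H) = -9 + (-7*Q/8 - 27) = -9 + (-27 - 7*Q/8) = -36 - 7*Q/8)
d(6*(2 - 1*(-4)) + 0, 21)/(-512) = (-36 - 7*(6*(2 - 1*(-4)) + 0)/8)/(-512) = (-36 - 7*(6*(2 + 4) + 0)/8)*(-1/512) = (-36 - 7*(6*6 + 0)/8)*(-1/512) = (-36 - 7*(36 + 0)/8)*(-1/512) = (-36 - 7/8*36)*(-1/512) = (-36 - 63/2)*(-1/512) = -135/2*(-1/512) = 135/1024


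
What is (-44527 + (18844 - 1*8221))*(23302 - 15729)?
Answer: -256754992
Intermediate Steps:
(-44527 + (18844 - 1*8221))*(23302 - 15729) = (-44527 + (18844 - 8221))*7573 = (-44527 + 10623)*7573 = -33904*7573 = -256754992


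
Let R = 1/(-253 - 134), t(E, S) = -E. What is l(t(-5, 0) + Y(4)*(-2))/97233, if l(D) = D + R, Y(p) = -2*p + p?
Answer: 5030/37629171 ≈ 0.00013367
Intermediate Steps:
Y(p) = -p
R = -1/387 (R = 1/(-387) = -1/387 ≈ -0.0025840)
l(D) = -1/387 + D (l(D) = D - 1/387 = -1/387 + D)
l(t(-5, 0) + Y(4)*(-2))/97233 = (-1/387 + (-1*(-5) - 1*4*(-2)))/97233 = (-1/387 + (5 - 4*(-2)))*(1/97233) = (-1/387 + (5 + 8))*(1/97233) = (-1/387 + 13)*(1/97233) = (5030/387)*(1/97233) = 5030/37629171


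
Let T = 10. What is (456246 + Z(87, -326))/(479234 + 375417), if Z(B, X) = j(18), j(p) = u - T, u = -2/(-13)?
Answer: 5931070/11110463 ≈ 0.53383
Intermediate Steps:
u = 2/13 (u = -2*(-1/13) = 2/13 ≈ 0.15385)
j(p) = -128/13 (j(p) = 2/13 - 1*10 = 2/13 - 10 = -128/13)
Z(B, X) = -128/13
(456246 + Z(87, -326))/(479234 + 375417) = (456246 - 128/13)/(479234 + 375417) = (5931070/13)/854651 = (5931070/13)*(1/854651) = 5931070/11110463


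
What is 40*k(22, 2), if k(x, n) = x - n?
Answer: 800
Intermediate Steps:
40*k(22, 2) = 40*(22 - 1*2) = 40*(22 - 2) = 40*20 = 800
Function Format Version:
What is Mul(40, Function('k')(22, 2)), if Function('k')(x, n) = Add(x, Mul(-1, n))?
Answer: 800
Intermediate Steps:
Mul(40, Function('k')(22, 2)) = Mul(40, Add(22, Mul(-1, 2))) = Mul(40, Add(22, -2)) = Mul(40, 20) = 800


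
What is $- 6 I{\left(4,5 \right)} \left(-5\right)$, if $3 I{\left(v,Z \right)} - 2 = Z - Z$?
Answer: $20$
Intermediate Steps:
$I{\left(v,Z \right)} = \frac{2}{3}$ ($I{\left(v,Z \right)} = \frac{2}{3} + \frac{Z - Z}{3} = \frac{2}{3} + \frac{1}{3} \cdot 0 = \frac{2}{3} + 0 = \frac{2}{3}$)
$- 6 I{\left(4,5 \right)} \left(-5\right) = \left(-6\right) \frac{2}{3} \left(-5\right) = \left(-4\right) \left(-5\right) = 20$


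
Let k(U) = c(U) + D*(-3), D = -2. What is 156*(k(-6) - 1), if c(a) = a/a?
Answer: 936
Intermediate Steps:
c(a) = 1
k(U) = 7 (k(U) = 1 - 2*(-3) = 1 + 6 = 7)
156*(k(-6) - 1) = 156*(7 - 1) = 156*6 = 936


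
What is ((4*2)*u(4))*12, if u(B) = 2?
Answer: 192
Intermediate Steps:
((4*2)*u(4))*12 = ((4*2)*2)*12 = (8*2)*12 = 16*12 = 192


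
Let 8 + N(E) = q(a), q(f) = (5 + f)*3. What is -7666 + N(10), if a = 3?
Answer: -7650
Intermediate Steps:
q(f) = 15 + 3*f
N(E) = 16 (N(E) = -8 + (15 + 3*3) = -8 + (15 + 9) = -8 + 24 = 16)
-7666 + N(10) = -7666 + 16 = -7650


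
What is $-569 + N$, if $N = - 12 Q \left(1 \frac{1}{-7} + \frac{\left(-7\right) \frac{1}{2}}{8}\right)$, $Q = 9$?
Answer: $- \frac{14177}{28} \approx -506.32$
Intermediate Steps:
$N = \frac{1755}{28}$ ($N = \left(-12\right) 9 \left(1 \frac{1}{-7} + \frac{\left(-7\right) \frac{1}{2}}{8}\right) = - 108 \left(1 \left(- \frac{1}{7}\right) + \left(-7\right) \frac{1}{2} \cdot \frac{1}{8}\right) = - 108 \left(- \frac{1}{7} - \frac{7}{16}\right) = \left(-108\right) \left(- \frac{65}{112}\right) = \frac{1755}{28} \approx 62.679$)
$-569 + N = -569 + \frac{1755}{28} = - \frac{14177}{28}$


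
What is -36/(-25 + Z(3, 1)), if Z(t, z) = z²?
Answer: 3/2 ≈ 1.5000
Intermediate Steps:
-36/(-25 + Z(3, 1)) = -36/(-25 + 1²) = -36/(-25 + 1) = -36/(-24) = -1/24*(-36) = 3/2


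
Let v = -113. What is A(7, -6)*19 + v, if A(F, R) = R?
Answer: -227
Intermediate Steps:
A(7, -6)*19 + v = -6*19 - 113 = -114 - 113 = -227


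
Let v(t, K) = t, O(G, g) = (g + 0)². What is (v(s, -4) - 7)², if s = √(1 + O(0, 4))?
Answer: (7 - √17)² ≈ 8.2765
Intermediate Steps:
O(G, g) = g²
s = √17 (s = √(1 + 4²) = √(1 + 16) = √17 ≈ 4.1231)
(v(s, -4) - 7)² = (√17 - 7)² = (-7 + √17)²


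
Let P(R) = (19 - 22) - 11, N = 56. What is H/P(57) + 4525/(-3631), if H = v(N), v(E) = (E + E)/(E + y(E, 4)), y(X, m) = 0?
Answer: -35306/25417 ≈ -1.3891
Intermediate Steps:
v(E) = 2 (v(E) = (E + E)/(E + 0) = (2*E)/E = 2)
H = 2
P(R) = -14 (P(R) = -3 - 11 = -14)
H/P(57) + 4525/(-3631) = 2/(-14) + 4525/(-3631) = 2*(-1/14) + 4525*(-1/3631) = -⅐ - 4525/3631 = -35306/25417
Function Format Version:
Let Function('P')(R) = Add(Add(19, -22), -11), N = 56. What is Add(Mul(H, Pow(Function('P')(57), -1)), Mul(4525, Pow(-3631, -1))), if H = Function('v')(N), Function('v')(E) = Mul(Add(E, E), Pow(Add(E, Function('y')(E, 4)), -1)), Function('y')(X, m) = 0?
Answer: Rational(-35306, 25417) ≈ -1.3891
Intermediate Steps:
Function('v')(E) = 2 (Function('v')(E) = Mul(Add(E, E), Pow(Add(E, 0), -1)) = Mul(Mul(2, E), Pow(E, -1)) = 2)
H = 2
Function('P')(R) = -14 (Function('P')(R) = Add(-3, -11) = -14)
Add(Mul(H, Pow(Function('P')(57), -1)), Mul(4525, Pow(-3631, -1))) = Add(Mul(2, Pow(-14, -1)), Mul(4525, Pow(-3631, -1))) = Add(Mul(2, Rational(-1, 14)), Mul(4525, Rational(-1, 3631))) = Add(Rational(-1, 7), Rational(-4525, 3631)) = Rational(-35306, 25417)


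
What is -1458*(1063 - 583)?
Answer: -699840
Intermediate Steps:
-1458*(1063 - 583) = -1458*480 = -699840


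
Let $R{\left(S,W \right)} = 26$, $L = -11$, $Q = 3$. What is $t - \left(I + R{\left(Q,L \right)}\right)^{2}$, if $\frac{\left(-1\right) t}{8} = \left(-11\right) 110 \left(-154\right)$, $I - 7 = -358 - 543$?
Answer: $-2244144$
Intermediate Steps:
$I = -894$ ($I = 7 - 901 = -894$)
$t = -1490720$ ($t = - 8 \left(-11\right) 110 \left(-154\right) = - 8 \left(\left(-1210\right) \left(-154\right)\right) = \left(-8\right) 186340 = -1490720$)
$t - \left(I + R{\left(Q,L \right)}\right)^{2} = -1490720 - \left(-894 + 26\right)^{2} = -1490720 - \left(-868\right)^{2} = -1490720 - 753424 = -2244144$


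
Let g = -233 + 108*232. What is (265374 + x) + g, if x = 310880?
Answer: 601077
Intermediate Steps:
g = 24823 (g = -233 + 25056 = 24823)
(265374 + x) + g = (265374 + 310880) + 24823 = 576254 + 24823 = 601077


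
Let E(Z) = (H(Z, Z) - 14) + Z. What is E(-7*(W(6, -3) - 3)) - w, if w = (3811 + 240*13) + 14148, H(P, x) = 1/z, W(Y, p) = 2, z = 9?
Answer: -189773/9 ≈ -21086.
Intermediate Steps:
H(P, x) = 1/9
w = 21079 (w = (3811 + 3120) + 14148 = 6931 + 14148 = 21079)
E(Z) = -125/9 + Z (E(Z) = (1/9 - 14) + Z = -125/9 + Z)
E(-7*(W(6, -3) - 3)) - w = (-125/9 - 7*(2 - 3)) - 1*21079 = (-125/9 - 7*(-1)) - 21079 = (-125/9 + 7) - 21079 = -62/9 - 21079 = -189773/9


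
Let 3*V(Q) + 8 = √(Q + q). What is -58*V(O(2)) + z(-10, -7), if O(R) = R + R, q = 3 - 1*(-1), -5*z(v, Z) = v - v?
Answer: 464/3 - 116*√2/3 ≈ 99.984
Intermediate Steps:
z(v, Z) = 0 (z(v, Z) = -(v - v)/5 = -⅕*0 = 0)
q = 4 (q = 3 + 1 = 4)
O(R) = 2*R
V(Q) = -8/3 + √(4 + Q)/3 (V(Q) = -8/3 + √(Q + 4)/3 = -8/3 + √(4 + Q)/3)
-58*V(O(2)) + z(-10, -7) = -58*(-8/3 + √(4 + 2*2)/3) + 0 = -58*(-8/3 + √(4 + 4)/3) + 0 = -58*(-8/3 + √8/3) + 0 = -58*(-8/3 + (2*√2)/3) + 0 = -58*(-8/3 + 2*√2/3) + 0 = (464/3 - 116*√2/3) + 0 = 464/3 - 116*√2/3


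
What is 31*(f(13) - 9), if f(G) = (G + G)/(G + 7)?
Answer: -2387/10 ≈ -238.70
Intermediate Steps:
f(G) = 2*G/(7 + G) (f(G) = (2*G)/(7 + G) = 2*G/(7 + G))
31*(f(13) - 9) = 31*(2*13/(7 + 13) - 9) = 31*(2*13/20 - 9) = 31*(2*13*(1/20) - 9) = 31*(13/10 - 9) = 31*(-77/10) = -2387/10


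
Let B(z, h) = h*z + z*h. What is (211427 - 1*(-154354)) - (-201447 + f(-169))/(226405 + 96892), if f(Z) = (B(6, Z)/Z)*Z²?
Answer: 118255758672/323297 ≈ 3.6578e+5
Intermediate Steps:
B(z, h) = 2*h*z (B(z, h) = h*z + h*z = 2*h*z)
f(Z) = 12*Z² (f(Z) = ((2*Z*6)/Z)*Z² = ((12*Z)/Z)*Z² = 12*Z²)
(211427 - 1*(-154354)) - (-201447 + f(-169))/(226405 + 96892) = (211427 - 1*(-154354)) - (-201447 + 12*(-169)²)/(226405 + 96892) = (211427 + 154354) - (-201447 + 12*28561)/323297 = 365781 - (-201447 + 342732)/323297 = 365781 - 141285/323297 = 118255758672/323297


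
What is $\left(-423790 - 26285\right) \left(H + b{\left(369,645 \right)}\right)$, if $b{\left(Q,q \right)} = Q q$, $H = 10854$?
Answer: $-112005214425$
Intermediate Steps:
$\left(-423790 - 26285\right) \left(H + b{\left(369,645 \right)}\right) = \left(-423790 - 26285\right) \left(10854 + 369 \cdot 645\right) = \left(-423790 - 26285\right) \left(10854 + 238005\right) = \left(-423790 - 26285\right) 248859 = \left(-450075\right) 248859 = -112005214425$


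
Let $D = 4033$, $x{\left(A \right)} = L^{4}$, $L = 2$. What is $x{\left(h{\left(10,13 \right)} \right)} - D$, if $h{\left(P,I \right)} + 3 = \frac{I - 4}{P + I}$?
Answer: $-4017$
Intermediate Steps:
$h{\left(P,I \right)} = -3 + \frac{-4 + I}{I + P}$ ($h{\left(P,I \right)} = -3 + \frac{I - 4}{P + I} = -3 + \frac{-4 + I}{I + P}$)
$x{\left(A \right)} = 16$ ($x{\left(A \right)} = 2^{4} = 16$)
$x{\left(h{\left(10,13 \right)} \right)} - D = 16 - 4033 = -4017$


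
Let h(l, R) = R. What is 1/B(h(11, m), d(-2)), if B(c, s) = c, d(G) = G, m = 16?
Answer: 1/16 ≈ 0.062500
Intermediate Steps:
1/B(h(11, m), d(-2)) = 1/16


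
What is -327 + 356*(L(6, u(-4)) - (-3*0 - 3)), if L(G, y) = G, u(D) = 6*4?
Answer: 2877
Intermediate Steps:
u(D) = 24
-327 + 356*(L(6, u(-4)) - (-3*0 - 3)) = -327 + 356*(6 - (-3*0 - 3)) = -327 + 356*(6 - (0 - 3)) = -327 + 356*(6 - 1*(-3)) = -327 + 356*(6 + 3) = -327 + 356*9 = -327 + 3204 = 2877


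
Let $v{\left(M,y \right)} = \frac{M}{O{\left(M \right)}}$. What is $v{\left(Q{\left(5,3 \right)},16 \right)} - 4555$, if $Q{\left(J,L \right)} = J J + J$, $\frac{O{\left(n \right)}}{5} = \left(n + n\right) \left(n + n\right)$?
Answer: $- \frac{2732999}{600} \approx -4555.0$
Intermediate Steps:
$O{\left(n \right)} = 20 n^{2}$ ($O{\left(n \right)} = 5 \left(n + n\right) \left(n + n\right) = 5 \cdot 2 n 2 n = 5 \cdot 4 n^{2} = 20 n^{2}$)
$Q{\left(J,L \right)} = J + J^{2}$ ($Q{\left(J,L \right)} = J^{2} + J = J + J^{2}$)
$v{\left(M,y \right)} = \frac{1}{20 M}$ ($v{\left(M,y \right)} = \frac{M}{20 M^{2}} = M \frac{1}{20 M^{2}} = \frac{1}{20 M}$)
$v{\left(Q{\left(5,3 \right)},16 \right)} - 4555 = \frac{1}{20 \cdot 5 \left(1 + 5\right)} - 4555 = \frac{1}{20 \cdot 5 \cdot 6} - 4555 = \frac{1}{20 \cdot 30} - 4555 = \frac{1}{20} \cdot \frac{1}{30} - 4555 = \frac{1}{600} - 4555 = - \frac{2732999}{600}$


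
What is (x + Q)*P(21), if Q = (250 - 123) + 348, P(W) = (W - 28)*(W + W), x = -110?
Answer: -107310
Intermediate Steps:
P(W) = 2*W*(-28 + W) (P(W) = (-28 + W)*(2*W) = 2*W*(-28 + W))
Q = 475 (Q = 127 + 348 = 475)
(x + Q)*P(21) = (-110 + 475)*(2*21*(-28 + 21)) = 365*(2*21*(-7)) = 365*(-294) = -107310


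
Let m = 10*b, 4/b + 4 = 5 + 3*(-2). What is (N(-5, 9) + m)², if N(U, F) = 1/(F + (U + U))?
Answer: 81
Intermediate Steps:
b = -⅘ (b = 4/(-4 + (5 + 3*(-2))) = 4/(-4 + (5 - 6)) = 4/(-4 - 1) = 4/(-5) = 4*(-⅕) = -⅘ ≈ -0.80000)
N(U, F) = 1/(F + 2*U)
m = -8 (m = 10*(-⅘) = -8)
(N(-5, 9) + m)² = (1/(9 + 2*(-5)) - 8)² = (1/(9 - 10) - 8)² = (1/(-1) - 8)² = (-1 - 8)² = (-9)² = 81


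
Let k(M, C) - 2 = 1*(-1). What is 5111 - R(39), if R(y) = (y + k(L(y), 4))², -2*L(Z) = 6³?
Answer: 3511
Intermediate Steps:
L(Z) = -108 (L(Z) = -½*6³ = -½*216 = -108)
k(M, C) = 1 (k(M, C) = 2 + 1*(-1) = 2 - 1 = 1)
R(y) = (1 + y)² (R(y) = (y + 1)² = (1 + y)²)
5111 - R(39) = 5111 - (1 + 39)² = 5111 - 1*40² = 5111 - 1*1600 = 5111 - 1600 = 3511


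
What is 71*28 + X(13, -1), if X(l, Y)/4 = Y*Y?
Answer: 1992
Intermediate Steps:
X(l, Y) = 4*Y² (X(l, Y) = 4*(Y*Y) = 4*Y²)
71*28 + X(13, -1) = 71*28 + 4*(-1)² = 1988 + 4*1 = 1988 + 4 = 1992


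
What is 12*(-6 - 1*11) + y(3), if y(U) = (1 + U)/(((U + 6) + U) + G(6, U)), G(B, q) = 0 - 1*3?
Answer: -1832/9 ≈ -203.56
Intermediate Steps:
G(B, q) = -3 (G(B, q) = 0 - 3 = -3)
y(U) = (1 + U)/(3 + 2*U) (y(U) = (1 + U)/(((U + 6) + U) - 3) = (1 + U)/(((6 + U) + U) - 3) = (1 + U)/((6 + 2*U) - 3) = (1 + U)/(3 + 2*U))
12*(-6 - 1*11) + y(3) = 12*(-6 - 1*11) + (1 + 3)/(3 + 2*3) = 12*(-6 - 11) + 4/(3 + 6) = 12*(-17) + 4/9 = -204 + (⅑)*4 = -204 + 4/9 = -1832/9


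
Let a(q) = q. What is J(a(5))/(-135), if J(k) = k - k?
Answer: 0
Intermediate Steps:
J(k) = 0
J(a(5))/(-135) = 0/(-135) = 0*(-1/135) = 0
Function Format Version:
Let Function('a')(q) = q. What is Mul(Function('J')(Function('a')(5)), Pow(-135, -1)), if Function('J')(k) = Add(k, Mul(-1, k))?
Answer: 0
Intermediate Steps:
Function('J')(k) = 0
Mul(Function('J')(Function('a')(5)), Pow(-135, -1)) = Mul(0, Pow(-135, -1)) = Mul(0, Rational(-1, 135)) = 0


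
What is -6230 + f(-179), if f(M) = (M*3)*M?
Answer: 89893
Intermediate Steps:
f(M) = 3*M² (f(M) = (3*M)*M = 3*M²)
-6230 + f(-179) = -6230 + 3*(-179)² = -6230 + 3*32041 = -6230 + 96123 = 89893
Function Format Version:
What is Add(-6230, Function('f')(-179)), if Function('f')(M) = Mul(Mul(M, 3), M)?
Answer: 89893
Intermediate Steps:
Function('f')(M) = Mul(3, Pow(M, 2)) (Function('f')(M) = Mul(Mul(3, M), M) = Mul(3, Pow(M, 2)))
Add(-6230, Function('f')(-179)) = Add(-6230, Mul(3, Pow(-179, 2))) = Add(-6230, Mul(3, 32041)) = Add(-6230, 96123) = 89893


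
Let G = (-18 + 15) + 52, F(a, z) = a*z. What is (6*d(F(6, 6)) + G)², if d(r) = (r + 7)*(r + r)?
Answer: 346890625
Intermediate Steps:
d(r) = 2*r*(7 + r) (d(r) = (7 + r)*(2*r) = 2*r*(7 + r))
G = 49 (G = -3 + 52 = 49)
(6*d(F(6, 6)) + G)² = (6*(2*(6*6)*(7 + 6*6)) + 49)² = (6*(2*36*(7 + 36)) + 49)² = (6*(2*36*43) + 49)² = (6*3096 + 49)² = (18576 + 49)² = 18625² = 346890625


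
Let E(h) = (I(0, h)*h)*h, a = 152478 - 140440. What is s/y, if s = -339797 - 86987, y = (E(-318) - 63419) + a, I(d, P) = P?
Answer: 426784/32208813 ≈ 0.013251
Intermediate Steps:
a = 12038
E(h) = h³ (E(h) = (h*h)*h = h²*h = h³)
y = -32208813 (y = ((-318)³ - 63419) + 12038 = (-32157432 - 63419) + 12038 = -32220851 + 12038 = -32208813)
s = -426784
s/y = -426784/(-32208813) = -426784*(-1/32208813) = 426784/32208813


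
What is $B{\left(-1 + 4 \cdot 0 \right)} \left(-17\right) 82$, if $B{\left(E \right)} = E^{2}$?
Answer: $-1394$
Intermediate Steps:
$B{\left(-1 + 4 \cdot 0 \right)} \left(-17\right) 82 = \left(-1 + 4 \cdot 0\right)^{2} \left(-17\right) 82 = \left(-1 + 0\right)^{2} \left(-17\right) 82 = \left(-1\right)^{2} \left(-17\right) 82 = 1 \left(-17\right) 82 = \left(-17\right) 82 = -1394$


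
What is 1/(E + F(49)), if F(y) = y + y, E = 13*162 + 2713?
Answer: 1/4917 ≈ 0.00020338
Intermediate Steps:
E = 4819 (E = 2106 + 2713 = 4819)
F(y) = 2*y
1/(E + F(49)) = 1/(4819 + 2*49) = 1/(4819 + 98) = 1/4917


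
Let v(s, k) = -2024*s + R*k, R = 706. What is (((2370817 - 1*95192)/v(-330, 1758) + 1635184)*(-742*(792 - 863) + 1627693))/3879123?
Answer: 1748530855482237125/2468503195788 ≈ 7.0834e+5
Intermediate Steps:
v(s, k) = -2024*s + 706*k
(((2370817 - 1*95192)/v(-330, 1758) + 1635184)*(-742*(792 - 863) + 1627693))/3879123 = (((2370817 - 1*95192)/(-2024*(-330) + 706*1758) + 1635184)*(-742*(792 - 863) + 1627693))/3879123 = (((2370817 - 95192)/(667920 + 1241148) + 1635184)*(-742*(-71) + 1627693))*(1/3879123) = ((2275625/1909068 + 1635184)*(52682 + 1627693))*(1/3879123) = ((2275625*(1/1909068) + 1635184)*1680375)*(1/3879123) = ((2275625/1909068 + 1635184)*1680375)*(1/3879123) = ((3121679724137/1909068)*1680375)*(1/3879123) = (1748530855482237125/636356)*(1/3879123) = 1748530855482237125/2468503195788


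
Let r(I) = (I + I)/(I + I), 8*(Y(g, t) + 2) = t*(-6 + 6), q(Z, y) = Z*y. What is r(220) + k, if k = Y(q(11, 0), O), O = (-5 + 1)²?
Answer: -1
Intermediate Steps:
O = 16 (O = (-4)² = 16)
Y(g, t) = -2 (Y(g, t) = -2 + (t*(-6 + 6))/8 = -2 + (t*0)/8 = -2 + (⅛)*0 = -2 + 0 = -2)
r(I) = 1 (r(I) = (2*I)/((2*I)) = (2*I)*(1/(2*I)) = 1)
k = -2
r(220) + k = 1 - 2 = -1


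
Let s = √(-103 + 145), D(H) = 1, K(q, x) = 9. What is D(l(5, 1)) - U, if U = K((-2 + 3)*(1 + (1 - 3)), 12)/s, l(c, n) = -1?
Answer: 1 - 3*√42/14 ≈ -0.38873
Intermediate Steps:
s = √42 ≈ 6.4807
U = 3*√42/14 (U = 9/(√42) = 9*(√42/42) = 3*√42/14 ≈ 1.3887)
D(l(5, 1)) - U = 1 - 3*√42/14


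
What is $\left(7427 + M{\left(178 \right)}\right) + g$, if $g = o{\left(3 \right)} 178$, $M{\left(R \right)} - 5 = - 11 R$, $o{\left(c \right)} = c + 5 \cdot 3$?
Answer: $8678$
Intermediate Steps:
$o{\left(c \right)} = 15 + c$ ($o{\left(c \right)} = c + 15 = 15 + c$)
$M{\left(R \right)} = 5 - 11 R$
$g = 3204$ ($g = \left(15 + 3\right) 178 = 18 \cdot 178 = 3204$)
$\left(7427 + M{\left(178 \right)}\right) + g = \left(7427 + \left(5 - 1958\right)\right) + 3204 = \left(7427 - 1953\right) + 3204 = 5474 + 3204 = 8678$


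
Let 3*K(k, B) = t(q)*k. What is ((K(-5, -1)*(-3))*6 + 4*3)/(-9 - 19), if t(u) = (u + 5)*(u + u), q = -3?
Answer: 87/7 ≈ 12.429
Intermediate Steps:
t(u) = 2*u*(5 + u) (t(u) = (5 + u)*(2*u) = 2*u*(5 + u))
K(k, B) = -4*k (K(k, B) = ((2*(-3)*(5 - 3))*k)/3 = ((2*(-3)*2)*k)/3 = (-12*k)/3 = -4*k)
((K(-5, -1)*(-3))*6 + 4*3)/(-9 - 19) = ((-4*(-5)*(-3))*6 + 4*3)/(-9 - 19) = ((20*(-3))*6 + 12)/(-28) = (-60*6 + 12)*(-1/28) = (-360 + 12)*(-1/28) = -348*(-1/28) = 87/7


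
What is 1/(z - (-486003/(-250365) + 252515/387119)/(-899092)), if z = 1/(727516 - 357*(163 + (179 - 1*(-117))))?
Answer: 4093104320643321790505/19068486317903568 ≈ 2.1465e+5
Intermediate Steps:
z = 1/563653 (z = 1/(727516 - 357*(163 + (179 + 117))) = 1/(727516 - 357*(163 + 296)) = 1/(727516 - 357*459) = 1/(727516 - 163863) = 1/563653 ≈ 1.7741e-6)
1/(z - (-486003/(-250365) + 252515/387119)/(-899092)) = 1/(1/563653 - (-486003/(-250365) + 252515/387119)/(-899092)) = 1/(1/563653 - (-486003*(-1/250365) + 252515*(1/387119))*(-1)/899092) = 1/(1/563653 - (162001/83455 + 252515/387119)*(-1)/899092) = 1/(1/563653 - 83787304444*(-1)/(32307016145*899092)) = 1/(1/563653 - 1*(-20946826111/7261744939960085)) = 1/(1/563653 + 20946826111/7261744939960085) = 1/(19068486317903568/4093104320643321790505) = 4093104320643321790505/19068486317903568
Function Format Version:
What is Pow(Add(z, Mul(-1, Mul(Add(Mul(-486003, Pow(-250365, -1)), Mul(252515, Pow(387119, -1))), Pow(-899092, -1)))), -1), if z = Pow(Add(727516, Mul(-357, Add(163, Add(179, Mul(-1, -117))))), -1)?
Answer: Rational(4093104320643321790505, 19068486317903568) ≈ 2.1465e+5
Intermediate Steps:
z = Rational(1, 563653) (z = Pow(Add(727516, Mul(-357, Add(163, Add(179, 117)))), -1) = Pow(Add(727516, Mul(-357, Add(163, 296))), -1) = Pow(Add(727516, Mul(-357, 459)), -1) = Pow(Add(727516, -163863), -1) = Pow(563653, -1) = Rational(1, 563653) ≈ 1.7741e-6)
Pow(Add(z, Mul(-1, Mul(Add(Mul(-486003, Pow(-250365, -1)), Mul(252515, Pow(387119, -1))), Pow(-899092, -1)))), -1) = Pow(Add(Rational(1, 563653), Mul(-1, Mul(Add(Mul(-486003, Pow(-250365, -1)), Mul(252515, Pow(387119, -1))), Pow(-899092, -1)))), -1) = Pow(Add(Rational(1, 563653), Mul(-1, Mul(Add(Mul(-486003, Rational(-1, 250365)), Mul(252515, Rational(1, 387119))), Rational(-1, 899092)))), -1) = Pow(Add(Rational(1, 563653), Mul(-1, Mul(Add(Rational(162001, 83455), Rational(252515, 387119)), Rational(-1, 899092)))), -1) = Pow(Add(Rational(1, 563653), Mul(-1, Mul(Rational(83787304444, 32307016145), Rational(-1, 899092)))), -1) = Pow(Add(Rational(1, 563653), Mul(-1, Rational(-20946826111, 7261744939960085))), -1) = Pow(Add(Rational(1, 563653), Rational(20946826111, 7261744939960085)), -1) = Pow(Rational(19068486317903568, 4093104320643321790505), -1) = Rational(4093104320643321790505, 19068486317903568)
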